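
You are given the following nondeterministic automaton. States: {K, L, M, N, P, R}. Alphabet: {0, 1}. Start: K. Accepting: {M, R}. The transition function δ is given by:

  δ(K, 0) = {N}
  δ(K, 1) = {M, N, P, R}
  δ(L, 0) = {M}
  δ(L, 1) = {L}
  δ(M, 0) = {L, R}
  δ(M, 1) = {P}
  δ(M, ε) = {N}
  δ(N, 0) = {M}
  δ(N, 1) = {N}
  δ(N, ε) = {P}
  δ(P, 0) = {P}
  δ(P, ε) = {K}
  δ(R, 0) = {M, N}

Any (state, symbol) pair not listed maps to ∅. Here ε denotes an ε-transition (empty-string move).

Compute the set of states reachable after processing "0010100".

Start in {K}.
Read '0': K→{N}; union {N}; ε-closure = {K, N, P}.
Read '0': K→{N}, N→{M}, P→{P}; union {M, N, P}; ε-closure = {K, M, N, P}.
Read '1': K→{M, N, P, R}, M→{P}, N→{N}, P→∅; union {M, N, P, R}; ε-closure = {K, M, N, P, R}.
Read '0': K→{N}, M→{L, R}, N→{M}, P→{P}, R→{M, N}; union {L, M, N, P, R}; ε-closure = {K, L, M, N, P, R}.
Read '1': K→{M, N, P, R}, L→{L}, M→{P}, N→{N}, P→∅, R→∅; union {L, M, N, P, R}; ε-closure = {K, L, M, N, P, R}.
Read '0': K→{N}, L→{M}, M→{L, R}, N→{M}, P→{P}, R→{M, N}; union {L, M, N, P, R}; ε-closure = {K, L, M, N, P, R}.
Read '0': K→{N}, L→{M}, M→{L, R}, N→{M}, P→{P}, R→{M, N}; union {L, M, N, P, R}; ε-closure = {K, L, M, N, P, R}.

{K, L, M, N, P, R}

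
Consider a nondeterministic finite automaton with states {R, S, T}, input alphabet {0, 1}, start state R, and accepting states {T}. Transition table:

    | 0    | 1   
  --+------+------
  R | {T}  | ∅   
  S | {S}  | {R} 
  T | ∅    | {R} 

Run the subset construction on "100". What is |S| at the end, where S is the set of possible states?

Start in {R}.
Read '1': R→∅; now ∅.
The set is empty and remains empty for the remaining 2 symbols.
That set has 0 states.

0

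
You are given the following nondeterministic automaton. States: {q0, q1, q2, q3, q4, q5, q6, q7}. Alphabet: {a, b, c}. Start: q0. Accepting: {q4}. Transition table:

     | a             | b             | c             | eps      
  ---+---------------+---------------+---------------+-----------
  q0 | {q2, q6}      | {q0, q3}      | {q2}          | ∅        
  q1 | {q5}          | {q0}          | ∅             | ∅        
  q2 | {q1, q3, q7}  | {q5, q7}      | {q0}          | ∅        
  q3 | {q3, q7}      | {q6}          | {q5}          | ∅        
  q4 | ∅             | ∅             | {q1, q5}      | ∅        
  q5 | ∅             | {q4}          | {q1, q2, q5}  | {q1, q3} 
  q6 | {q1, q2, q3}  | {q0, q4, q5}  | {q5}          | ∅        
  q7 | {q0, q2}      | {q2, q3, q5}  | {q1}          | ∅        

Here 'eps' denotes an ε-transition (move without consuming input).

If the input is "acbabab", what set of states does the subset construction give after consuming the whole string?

Start in {q0}.
Read 'a': q0→{q2, q6}; now {q2, q6}.
Read 'c': q2→{q0}, q6→{q5}; union {q0, q5}; ε-closure = {q0, q1, q3, q5}.
Read 'b': q0→{q0, q3}, q1→{q0}, q3→{q6}, q5→{q4}; now {q0, q3, q4, q6}.
Read 'a': q0→{q2, q6}, q3→{q3, q7}, q4→∅, q6→{q1, q2, q3}; now {q1, q2, q3, q6, q7}.
Read 'b': q1→{q0}, q2→{q5, q7}, q3→{q6}, q6→{q0, q4, q5}, q7→{q2, q3, q5}; union {q0, q2, q3, q4, q5, q6, q7}; ε-closure = {q0, q1, q2, q3, q4, q5, q6, q7}.
Read 'a': q0→{q2, q6}, q1→{q5}, q2→{q1, q3, q7}, q3→{q3, q7}, q4→∅, q5→∅, q6→{q1, q2, q3}, q7→{q0, q2}; now {q0, q1, q2, q3, q5, q6, q7}.
Read 'b': q0→{q0, q3}, q1→{q0}, q2→{q5, q7}, q3→{q6}, q5→{q4}, q6→{q0, q4, q5}, q7→{q2, q3, q5}; union {q0, q2, q3, q4, q5, q6, q7}; ε-closure = {q0, q1, q2, q3, q4, q5, q6, q7}.

{q0, q1, q2, q3, q4, q5, q6, q7}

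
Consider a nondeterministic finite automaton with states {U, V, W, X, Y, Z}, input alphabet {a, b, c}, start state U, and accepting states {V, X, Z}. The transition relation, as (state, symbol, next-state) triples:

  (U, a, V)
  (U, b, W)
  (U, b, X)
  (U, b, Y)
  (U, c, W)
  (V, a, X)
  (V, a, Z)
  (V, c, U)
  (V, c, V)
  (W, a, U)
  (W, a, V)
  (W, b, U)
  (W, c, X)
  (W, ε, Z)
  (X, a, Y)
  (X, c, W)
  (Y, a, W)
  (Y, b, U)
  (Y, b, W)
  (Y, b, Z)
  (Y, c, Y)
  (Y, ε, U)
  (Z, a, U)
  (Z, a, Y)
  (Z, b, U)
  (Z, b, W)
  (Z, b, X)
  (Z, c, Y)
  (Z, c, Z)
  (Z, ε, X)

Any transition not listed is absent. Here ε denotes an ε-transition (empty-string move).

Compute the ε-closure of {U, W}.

Begin with {U, W}.
ε-move W → Z; add Z.
ε-move Z → X; add X.

{U, W, X, Z}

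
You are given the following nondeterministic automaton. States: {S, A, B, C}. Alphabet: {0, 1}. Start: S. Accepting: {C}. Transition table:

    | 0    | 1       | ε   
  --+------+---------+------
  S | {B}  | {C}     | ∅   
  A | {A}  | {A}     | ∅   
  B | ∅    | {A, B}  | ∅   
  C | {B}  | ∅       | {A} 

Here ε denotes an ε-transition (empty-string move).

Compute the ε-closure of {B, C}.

Begin with {B, C}.
ε-move C → A; add A.

{A, B, C}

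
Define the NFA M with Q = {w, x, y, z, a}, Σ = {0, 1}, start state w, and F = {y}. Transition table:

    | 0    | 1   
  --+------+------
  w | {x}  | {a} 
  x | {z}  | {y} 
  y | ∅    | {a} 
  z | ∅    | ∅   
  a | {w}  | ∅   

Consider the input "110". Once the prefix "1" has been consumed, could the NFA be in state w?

Start in {w}.
Read '1': {w} → {a}.
State w is not in {a}.

No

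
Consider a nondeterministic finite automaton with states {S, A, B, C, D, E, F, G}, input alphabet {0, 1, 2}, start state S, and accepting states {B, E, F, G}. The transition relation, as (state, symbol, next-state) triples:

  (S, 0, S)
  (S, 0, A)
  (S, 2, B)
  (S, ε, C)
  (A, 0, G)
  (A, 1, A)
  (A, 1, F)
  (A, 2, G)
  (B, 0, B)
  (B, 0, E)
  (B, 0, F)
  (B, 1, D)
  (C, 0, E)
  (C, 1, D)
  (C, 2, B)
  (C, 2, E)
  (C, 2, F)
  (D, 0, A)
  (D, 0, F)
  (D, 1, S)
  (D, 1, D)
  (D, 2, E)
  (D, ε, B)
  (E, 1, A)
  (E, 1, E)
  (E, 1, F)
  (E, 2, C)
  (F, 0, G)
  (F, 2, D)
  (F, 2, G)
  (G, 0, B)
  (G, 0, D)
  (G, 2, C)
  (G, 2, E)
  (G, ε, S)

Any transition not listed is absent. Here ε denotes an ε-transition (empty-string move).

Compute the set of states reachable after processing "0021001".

{S, A, B, C, D, E, F}

Start: ε-closure({S}) = {S, C}.
Read '0': {S, C} → {S, A, C, E}.
Read '0': {S, A, C, E} → {S, A, C, E, G}.
Read '2': {S, A, C, E, G} → {S, B, C, E, F, G}.
Read '1': {S, B, C, E, F, G} → {A, B, D, E, F}.
Read '0': {A, B, D, E, F} → {S, A, B, C, E, F, G}.
Read '0': {S, A, B, C, E, F, G} → {S, A, B, C, D, E, F, G}.
Read '1': {S, A, B, C, D, E, F, G} → {S, A, B, C, D, E, F}.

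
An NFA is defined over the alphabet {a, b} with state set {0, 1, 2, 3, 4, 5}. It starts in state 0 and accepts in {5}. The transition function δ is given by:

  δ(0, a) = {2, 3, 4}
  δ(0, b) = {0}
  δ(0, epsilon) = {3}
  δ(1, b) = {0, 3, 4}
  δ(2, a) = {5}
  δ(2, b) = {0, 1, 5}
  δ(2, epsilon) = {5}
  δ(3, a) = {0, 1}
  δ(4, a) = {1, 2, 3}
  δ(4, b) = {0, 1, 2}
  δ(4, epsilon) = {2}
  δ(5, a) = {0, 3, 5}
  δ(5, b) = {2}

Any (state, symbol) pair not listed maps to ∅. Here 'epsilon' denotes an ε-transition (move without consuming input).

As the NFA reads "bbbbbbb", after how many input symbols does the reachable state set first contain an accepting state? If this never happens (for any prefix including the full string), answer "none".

Start: ε-closure({0}) = {0, 3}.
Read 'b': {0, 3} → {0, 3}.
Read 'b': {0, 3} → {0, 3}.
Read 'b': {0, 3} → {0, 3}.
Read 'b': {0, 3} → {0, 3}.
Read 'b': {0, 3} → {0, 3}.
Read 'b': {0, 3} → {0, 3}.
Read 'b': {0, 3} → {0, 3}.
No reachable set along the way intersects F.

none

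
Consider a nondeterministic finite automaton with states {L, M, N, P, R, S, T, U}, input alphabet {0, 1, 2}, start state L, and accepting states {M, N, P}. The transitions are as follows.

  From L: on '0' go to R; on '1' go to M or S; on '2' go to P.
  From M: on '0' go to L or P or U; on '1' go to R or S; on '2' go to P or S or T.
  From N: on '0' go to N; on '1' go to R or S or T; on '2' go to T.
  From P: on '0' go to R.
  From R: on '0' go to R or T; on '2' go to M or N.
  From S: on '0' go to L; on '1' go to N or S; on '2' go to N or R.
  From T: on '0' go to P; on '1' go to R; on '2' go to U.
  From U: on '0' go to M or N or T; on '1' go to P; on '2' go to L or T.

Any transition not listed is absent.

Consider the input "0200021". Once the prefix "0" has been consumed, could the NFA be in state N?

Start in {L}.
Read '0': L→{R}; now {R}.
State N is not in {R}.

No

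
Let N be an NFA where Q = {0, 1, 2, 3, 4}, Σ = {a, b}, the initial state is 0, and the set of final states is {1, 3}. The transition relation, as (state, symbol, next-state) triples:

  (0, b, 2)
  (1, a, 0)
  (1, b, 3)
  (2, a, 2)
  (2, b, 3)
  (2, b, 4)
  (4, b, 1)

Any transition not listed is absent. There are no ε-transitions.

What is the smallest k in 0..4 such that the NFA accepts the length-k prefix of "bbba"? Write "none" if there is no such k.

Start in {0}.
Read 'b': {0} → {2}.
Read 'b': {2} → {3, 4}.
None of the earlier sets intersect F, but {3, 4} does.

2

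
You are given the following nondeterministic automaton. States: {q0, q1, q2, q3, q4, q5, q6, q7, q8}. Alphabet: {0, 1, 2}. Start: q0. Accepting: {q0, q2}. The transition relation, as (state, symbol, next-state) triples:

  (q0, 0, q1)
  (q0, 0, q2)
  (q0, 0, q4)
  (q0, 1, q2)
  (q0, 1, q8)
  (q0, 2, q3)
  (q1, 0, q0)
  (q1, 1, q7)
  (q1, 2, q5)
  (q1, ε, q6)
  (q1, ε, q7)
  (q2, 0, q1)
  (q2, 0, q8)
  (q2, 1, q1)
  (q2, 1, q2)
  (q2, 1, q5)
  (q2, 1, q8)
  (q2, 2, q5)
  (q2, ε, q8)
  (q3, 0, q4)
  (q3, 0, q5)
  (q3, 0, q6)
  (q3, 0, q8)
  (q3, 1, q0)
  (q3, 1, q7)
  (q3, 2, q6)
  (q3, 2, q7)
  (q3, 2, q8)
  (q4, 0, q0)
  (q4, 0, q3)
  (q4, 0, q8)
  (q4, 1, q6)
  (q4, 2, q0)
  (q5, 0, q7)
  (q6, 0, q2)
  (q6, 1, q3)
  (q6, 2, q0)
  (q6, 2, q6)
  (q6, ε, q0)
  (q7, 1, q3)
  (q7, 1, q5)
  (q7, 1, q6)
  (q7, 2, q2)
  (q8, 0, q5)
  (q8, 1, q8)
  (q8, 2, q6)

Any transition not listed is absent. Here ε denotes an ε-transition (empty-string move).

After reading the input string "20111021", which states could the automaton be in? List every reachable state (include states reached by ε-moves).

{q0, q1, q2, q3, q5, q6, q7, q8}

Start in {q0}.
Read '2': q0→{q3}; now {q3}.
Read '0': q3→{q4, q5, q6, q8}; union {q4, q5, q6, q8}; ε-closure = {q0, q4, q5, q6, q8}.
Read '1': q0→{q2, q8}, q4→{q6}, q5→∅, q6→{q3}, q8→{q8}; union {q2, q3, q6, q8}; ε-closure = {q0, q2, q3, q6, q8}.
Read '1': q0→{q2, q8}, q2→{q1, q2, q5, q8}, q3→{q0, q7}, q6→{q3}, q8→{q8}; union {q0, q1, q2, q3, q5, q7, q8}; ε-closure = {q0, q1, q2, q3, q5, q6, q7, q8}.
Read '1': q0→{q2, q8}, q1→{q7}, q2→{q1, q2, q5, q8}, q3→{q0, q7}, q5→∅, q6→{q3}, q7→{q3, q5, q6}, q8→{q8}; now {q0, q1, q2, q3, q5, q6, q7, q8}.
Read '0': q0→{q1, q2, q4}, q1→{q0}, q2→{q1, q8}, q3→{q4, q5, q6, q8}, q5→{q7}, q6→{q2}, q7→∅, q8→{q5}; now {q0, q1, q2, q4, q5, q6, q7, q8}.
Read '2': q0→{q3}, q1→{q5}, q2→{q5}, q4→{q0}, q5→∅, q6→{q0, q6}, q7→{q2}, q8→{q6}; union {q0, q2, q3, q5, q6}; ε-closure = {q0, q2, q3, q5, q6, q8}.
Read '1': q0→{q2, q8}, q2→{q1, q2, q5, q8}, q3→{q0, q7}, q5→∅, q6→{q3}, q8→{q8}; union {q0, q1, q2, q3, q5, q7, q8}; ε-closure = {q0, q1, q2, q3, q5, q6, q7, q8}.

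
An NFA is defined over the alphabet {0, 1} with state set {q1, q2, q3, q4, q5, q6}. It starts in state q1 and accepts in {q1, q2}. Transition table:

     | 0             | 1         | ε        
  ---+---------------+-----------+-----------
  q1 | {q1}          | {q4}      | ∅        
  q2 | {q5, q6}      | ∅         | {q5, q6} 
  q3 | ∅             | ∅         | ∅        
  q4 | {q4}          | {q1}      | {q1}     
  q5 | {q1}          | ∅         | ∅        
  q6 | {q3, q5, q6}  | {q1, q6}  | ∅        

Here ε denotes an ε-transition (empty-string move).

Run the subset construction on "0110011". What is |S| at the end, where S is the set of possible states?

Start in {q1}.
Read '0': {q1} → {q1}.
Read '1': {q1} → {q1, q4}.
Read '1': {q1, q4} → {q1, q4}.
Read '0': {q1, q4} → {q1, q4}.
Read '0': {q1, q4} → {q1, q4}.
Read '1': {q1, q4} → {q1, q4}.
Read '1': {q1, q4} → {q1, q4}.
That set has 2 states.

2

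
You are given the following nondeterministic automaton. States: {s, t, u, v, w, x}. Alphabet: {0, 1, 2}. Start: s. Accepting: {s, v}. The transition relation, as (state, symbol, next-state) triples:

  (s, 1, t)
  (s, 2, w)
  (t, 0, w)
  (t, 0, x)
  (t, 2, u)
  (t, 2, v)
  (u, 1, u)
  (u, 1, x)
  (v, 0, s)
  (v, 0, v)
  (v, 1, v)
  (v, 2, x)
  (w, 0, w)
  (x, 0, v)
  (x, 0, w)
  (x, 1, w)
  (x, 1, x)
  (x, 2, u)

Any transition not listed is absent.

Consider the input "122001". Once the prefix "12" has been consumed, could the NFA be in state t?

Start in {s}.
Read '1': {s} → {t}.
Read '2': {t} → {u, v}.
State t is not in {u, v}.

No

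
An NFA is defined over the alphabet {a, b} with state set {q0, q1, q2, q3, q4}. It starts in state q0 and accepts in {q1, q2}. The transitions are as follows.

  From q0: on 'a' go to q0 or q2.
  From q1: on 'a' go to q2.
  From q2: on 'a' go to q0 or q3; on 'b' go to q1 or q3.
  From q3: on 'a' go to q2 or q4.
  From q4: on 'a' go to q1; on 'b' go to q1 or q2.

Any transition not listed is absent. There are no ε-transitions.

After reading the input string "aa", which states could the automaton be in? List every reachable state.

{q0, q2, q3}

Start in {q0}.
Read 'a': {q0} → {q0, q2}.
Read 'a': {q0, q2} → {q0, q2, q3}.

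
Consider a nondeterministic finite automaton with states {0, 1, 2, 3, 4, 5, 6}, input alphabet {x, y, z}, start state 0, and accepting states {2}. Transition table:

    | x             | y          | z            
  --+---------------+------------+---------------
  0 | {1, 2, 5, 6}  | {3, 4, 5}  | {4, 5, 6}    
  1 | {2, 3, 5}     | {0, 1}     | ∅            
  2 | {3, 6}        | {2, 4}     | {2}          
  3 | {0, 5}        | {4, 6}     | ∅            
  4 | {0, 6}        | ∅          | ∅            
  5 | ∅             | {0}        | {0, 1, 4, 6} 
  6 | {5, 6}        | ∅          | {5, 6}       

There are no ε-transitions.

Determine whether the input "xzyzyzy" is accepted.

Yes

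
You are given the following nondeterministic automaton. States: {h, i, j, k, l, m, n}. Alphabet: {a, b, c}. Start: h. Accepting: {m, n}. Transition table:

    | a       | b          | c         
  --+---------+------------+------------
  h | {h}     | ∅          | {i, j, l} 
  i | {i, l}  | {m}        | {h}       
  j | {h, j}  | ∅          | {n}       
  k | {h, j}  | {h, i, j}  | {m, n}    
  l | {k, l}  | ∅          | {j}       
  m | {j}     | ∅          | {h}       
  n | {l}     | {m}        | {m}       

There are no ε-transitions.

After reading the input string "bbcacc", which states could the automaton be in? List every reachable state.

Start in {h}.
Read 'b': {h} → ∅.
The set is empty and remains empty for the remaining 5 symbols.

∅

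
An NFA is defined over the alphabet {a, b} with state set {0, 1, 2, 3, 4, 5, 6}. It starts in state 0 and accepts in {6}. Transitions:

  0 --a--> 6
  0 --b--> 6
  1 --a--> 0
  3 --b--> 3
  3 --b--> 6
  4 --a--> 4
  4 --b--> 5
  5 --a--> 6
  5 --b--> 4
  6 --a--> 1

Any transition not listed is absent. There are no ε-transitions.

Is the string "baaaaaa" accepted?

Start in {0}.
Read 'b': 0→{6}; now {6}.
Read 'a': 6→{1}; now {1}.
Read 'a': 1→{0}; now {0}.
Read 'a': 0→{6}; now {6}.
Read 'a': 6→{1}; now {1}.
Read 'a': 1→{0}; now {0}.
Read 'a': 0→{6}; now {6}.
The final set {6} contains the accepting state 6.

Yes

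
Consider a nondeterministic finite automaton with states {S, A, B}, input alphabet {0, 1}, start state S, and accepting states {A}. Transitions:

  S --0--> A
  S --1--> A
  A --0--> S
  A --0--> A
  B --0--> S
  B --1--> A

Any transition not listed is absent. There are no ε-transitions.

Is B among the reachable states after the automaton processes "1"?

Start in {S}.
Read '1': {S} → {A}.
State B is not in {A}.

No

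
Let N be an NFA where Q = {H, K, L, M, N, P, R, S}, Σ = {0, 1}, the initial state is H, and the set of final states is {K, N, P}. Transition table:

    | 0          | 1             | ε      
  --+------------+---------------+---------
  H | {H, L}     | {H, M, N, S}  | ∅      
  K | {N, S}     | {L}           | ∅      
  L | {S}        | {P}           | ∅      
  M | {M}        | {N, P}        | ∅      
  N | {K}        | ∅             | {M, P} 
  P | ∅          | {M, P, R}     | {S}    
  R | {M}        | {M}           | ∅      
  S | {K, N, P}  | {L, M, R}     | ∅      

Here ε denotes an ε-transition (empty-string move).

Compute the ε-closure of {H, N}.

Begin with {H, N}.
ε-move N → M; add M.
ε-move N → P; add P.
ε-move P → S; add S.

{H, M, N, P, S}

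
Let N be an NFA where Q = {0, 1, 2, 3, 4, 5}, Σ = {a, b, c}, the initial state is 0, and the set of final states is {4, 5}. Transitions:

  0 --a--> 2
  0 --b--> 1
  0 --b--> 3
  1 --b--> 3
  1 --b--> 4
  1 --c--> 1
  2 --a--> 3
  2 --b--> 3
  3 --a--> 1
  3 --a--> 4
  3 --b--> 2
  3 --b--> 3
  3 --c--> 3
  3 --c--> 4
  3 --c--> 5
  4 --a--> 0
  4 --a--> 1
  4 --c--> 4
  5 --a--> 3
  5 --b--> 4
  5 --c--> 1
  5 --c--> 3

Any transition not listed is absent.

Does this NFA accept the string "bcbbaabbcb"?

Yes

Start in {0}.
Read 'b': {0} → {1, 3}.
Read 'c': {1, 3} → {1, 3, 4, 5}.
Read 'b': {1, 3, 4, 5} → {2, 3, 4}.
Read 'b': {2, 3, 4} → {2, 3}.
Read 'a': {2, 3} → {1, 3, 4}.
Read 'a': {1, 3, 4} → {0, 1, 4}.
Read 'b': {0, 1, 4} → {1, 3, 4}.
Read 'b': {1, 3, 4} → {2, 3, 4}.
Read 'c': {2, 3, 4} → {3, 4, 5}.
Read 'b': {3, 4, 5} → {2, 3, 4}.
The final set {2, 3, 4} contains the accepting state 4.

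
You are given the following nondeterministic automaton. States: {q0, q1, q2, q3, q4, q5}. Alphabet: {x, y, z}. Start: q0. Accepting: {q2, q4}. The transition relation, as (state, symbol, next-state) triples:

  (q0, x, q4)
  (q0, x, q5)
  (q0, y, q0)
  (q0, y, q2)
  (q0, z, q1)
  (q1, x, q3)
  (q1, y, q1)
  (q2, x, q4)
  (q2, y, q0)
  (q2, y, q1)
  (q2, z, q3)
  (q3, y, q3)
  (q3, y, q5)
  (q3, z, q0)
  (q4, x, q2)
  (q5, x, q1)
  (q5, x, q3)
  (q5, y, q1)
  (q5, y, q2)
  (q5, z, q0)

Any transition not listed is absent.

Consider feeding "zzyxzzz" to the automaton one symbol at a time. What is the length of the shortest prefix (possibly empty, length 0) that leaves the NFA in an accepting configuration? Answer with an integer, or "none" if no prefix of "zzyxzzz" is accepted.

Start in {q0}.
Read 'z': q0→{q1}; now {q1}.
Read 'z': q1→∅; now ∅.
The set is empty and remains empty for the remaining 5 symbols.
No reachable set along the way intersects F.

none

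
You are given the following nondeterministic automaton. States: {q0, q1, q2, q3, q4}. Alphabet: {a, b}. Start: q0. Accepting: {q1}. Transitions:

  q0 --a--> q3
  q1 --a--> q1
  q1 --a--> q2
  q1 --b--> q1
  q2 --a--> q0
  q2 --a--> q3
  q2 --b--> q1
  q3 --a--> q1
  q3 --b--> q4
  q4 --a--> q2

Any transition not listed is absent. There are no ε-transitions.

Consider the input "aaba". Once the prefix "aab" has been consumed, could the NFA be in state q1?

Yes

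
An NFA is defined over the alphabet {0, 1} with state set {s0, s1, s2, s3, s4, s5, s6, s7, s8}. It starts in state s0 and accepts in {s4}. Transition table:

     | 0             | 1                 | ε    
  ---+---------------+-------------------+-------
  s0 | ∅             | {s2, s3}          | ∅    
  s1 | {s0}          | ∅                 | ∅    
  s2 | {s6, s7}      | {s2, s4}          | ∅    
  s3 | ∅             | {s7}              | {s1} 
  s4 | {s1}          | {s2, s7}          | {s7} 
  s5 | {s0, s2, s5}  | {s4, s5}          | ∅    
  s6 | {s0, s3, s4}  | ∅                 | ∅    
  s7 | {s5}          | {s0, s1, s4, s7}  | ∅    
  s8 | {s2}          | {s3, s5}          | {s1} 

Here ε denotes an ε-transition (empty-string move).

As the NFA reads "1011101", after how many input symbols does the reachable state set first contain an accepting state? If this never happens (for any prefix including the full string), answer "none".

3

Start in {s0}.
Read '1': s0→{s2, s3}; union {s2, s3}; ε-closure = {s1, s2, s3}.
Read '0': s1→{s0}, s2→{s6, s7}, s3→∅; now {s0, s6, s7}.
Read '1': s0→{s2, s3}, s6→∅, s7→{s0, s1, s4, s7}; now {s0, s1, s2, s3, s4, s7}.
None of the earlier sets intersect F, but {s0, s1, s2, s3, s4, s7} does.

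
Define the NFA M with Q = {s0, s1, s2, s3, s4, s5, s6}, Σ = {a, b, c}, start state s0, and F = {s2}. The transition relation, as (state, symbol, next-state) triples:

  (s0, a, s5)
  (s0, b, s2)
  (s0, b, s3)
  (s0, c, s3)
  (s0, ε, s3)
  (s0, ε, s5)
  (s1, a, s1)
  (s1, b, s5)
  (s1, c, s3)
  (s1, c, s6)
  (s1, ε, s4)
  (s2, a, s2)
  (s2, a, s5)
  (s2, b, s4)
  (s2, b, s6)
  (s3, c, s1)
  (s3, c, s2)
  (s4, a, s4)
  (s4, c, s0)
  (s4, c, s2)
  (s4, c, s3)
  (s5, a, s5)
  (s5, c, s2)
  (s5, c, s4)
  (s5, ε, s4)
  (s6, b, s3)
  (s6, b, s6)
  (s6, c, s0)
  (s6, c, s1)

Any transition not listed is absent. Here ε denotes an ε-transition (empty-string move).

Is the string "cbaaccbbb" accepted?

No

Start: ε-closure({s0}) = {s0, s3, s4, s5}.
Read 'c': {s0, s3, s4, s5} → {s0, s1, s2, s3, s4, s5}.
Read 'b': {s0, s1, s2, s3, s4, s5} → {s2, s3, s4, s5, s6}.
Read 'a': {s2, s3, s4, s5, s6} → {s2, s4, s5}.
Read 'a': {s2, s4, s5} → {s2, s4, s5}.
Read 'c': {s2, s4, s5} → {s0, s2, s3, s4, s5}.
Read 'c': {s0, s2, s3, s4, s5} → {s0, s1, s2, s3, s4, s5}.
Read 'b': {s0, s1, s2, s3, s4, s5} → {s2, s3, s4, s5, s6}.
Read 'b': {s2, s3, s4, s5, s6} → {s3, s4, s6}.
Read 'b': {s3, s4, s6} → {s3, s6}.
The final set {s3, s6} contains no accepting state.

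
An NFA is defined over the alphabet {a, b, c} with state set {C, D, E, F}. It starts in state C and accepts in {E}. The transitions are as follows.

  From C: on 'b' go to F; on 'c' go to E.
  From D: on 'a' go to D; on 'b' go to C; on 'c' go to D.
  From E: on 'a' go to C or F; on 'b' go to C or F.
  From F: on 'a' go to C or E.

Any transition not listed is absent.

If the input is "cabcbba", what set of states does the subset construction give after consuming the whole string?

Start in {C}.
Read 'c': {C} → {E}.
Read 'a': {E} → {C, F}.
Read 'b': {C, F} → {F}.
Read 'c': {F} → ∅.
The set is empty and remains empty for the remaining 3 symbols.

∅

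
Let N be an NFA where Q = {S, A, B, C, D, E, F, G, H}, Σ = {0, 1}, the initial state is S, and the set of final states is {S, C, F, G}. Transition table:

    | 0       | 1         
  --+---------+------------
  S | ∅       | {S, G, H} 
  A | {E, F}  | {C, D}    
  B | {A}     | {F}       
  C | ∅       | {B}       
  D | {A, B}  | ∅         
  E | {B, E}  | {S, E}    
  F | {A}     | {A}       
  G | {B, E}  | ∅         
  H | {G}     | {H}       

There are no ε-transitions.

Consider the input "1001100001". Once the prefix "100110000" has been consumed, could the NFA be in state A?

Yes

Start in {S}.
Read '1': S→{S, G, H}; now {S, G, H}.
Read '0': S→∅, G→{B, E}, H→{G}; now {B, E, G}.
Read '0': B→{A}, E→{B, E}, G→{B, E}; now {A, B, E}.
Read '1': A→{C, D}, B→{F}, E→{S, E}; now {S, C, D, E, F}.
Read '1': S→{S, G, H}, C→{B}, D→∅, E→{S, E}, F→{A}; now {S, A, B, E, G, H}.
Read '0': S→∅, A→{E, F}, B→{A}, E→{B, E}, G→{B, E}, H→{G}; now {A, B, E, F, G}.
Read '0': A→{E, F}, B→{A}, E→{B, E}, F→{A}, G→{B, E}; now {A, B, E, F}.
Read '0': A→{E, F}, B→{A}, E→{B, E}, F→{A}; now {A, B, E, F}.
Read '0': A→{E, F}, B→{A}, E→{B, E}, F→{A}; now {A, B, E, F}.
State A is in {A, B, E, F}.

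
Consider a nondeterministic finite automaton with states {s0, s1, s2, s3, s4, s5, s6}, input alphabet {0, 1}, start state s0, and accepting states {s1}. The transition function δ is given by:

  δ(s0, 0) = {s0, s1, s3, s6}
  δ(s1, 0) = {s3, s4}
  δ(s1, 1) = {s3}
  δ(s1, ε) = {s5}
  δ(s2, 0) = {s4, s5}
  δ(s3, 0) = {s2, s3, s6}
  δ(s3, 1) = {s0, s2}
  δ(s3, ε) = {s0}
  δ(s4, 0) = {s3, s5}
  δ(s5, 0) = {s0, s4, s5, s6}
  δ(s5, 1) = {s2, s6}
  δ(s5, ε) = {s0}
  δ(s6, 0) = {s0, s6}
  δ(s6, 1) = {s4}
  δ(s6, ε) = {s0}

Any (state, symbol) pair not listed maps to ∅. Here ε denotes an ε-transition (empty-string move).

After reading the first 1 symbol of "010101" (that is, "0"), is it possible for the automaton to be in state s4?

Start in {s0}.
Read '0': {s0} → {s0, s1, s3, s5, s6}.
State s4 is not in {s0, s1, s3, s5, s6}.

No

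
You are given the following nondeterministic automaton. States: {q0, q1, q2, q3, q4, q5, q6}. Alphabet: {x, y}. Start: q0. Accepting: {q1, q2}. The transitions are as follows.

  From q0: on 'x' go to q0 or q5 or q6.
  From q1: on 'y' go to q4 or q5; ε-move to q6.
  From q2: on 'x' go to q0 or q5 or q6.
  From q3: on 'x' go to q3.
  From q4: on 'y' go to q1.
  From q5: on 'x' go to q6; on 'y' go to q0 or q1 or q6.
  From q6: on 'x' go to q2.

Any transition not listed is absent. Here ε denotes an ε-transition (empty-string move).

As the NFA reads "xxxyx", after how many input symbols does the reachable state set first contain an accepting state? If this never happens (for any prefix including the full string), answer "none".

Start in {q0}.
Read 'x': {q0} → {q0, q5, q6}.
Read 'x': {q0, q5, q6} → {q0, q2, q5, q6}.
None of the earlier sets intersect F, but {q0, q2, q5, q6} does.

2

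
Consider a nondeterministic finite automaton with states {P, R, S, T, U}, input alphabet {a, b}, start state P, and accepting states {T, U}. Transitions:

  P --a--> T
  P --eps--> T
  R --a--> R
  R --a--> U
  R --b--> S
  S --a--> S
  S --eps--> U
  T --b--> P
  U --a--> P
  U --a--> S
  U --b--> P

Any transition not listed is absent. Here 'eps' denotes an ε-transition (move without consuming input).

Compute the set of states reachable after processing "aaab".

Start: ε-closure({P}) = {P, T}.
Read 'a': P→{T}, T→∅; now {T}.
Read 'a': T→∅; now ∅.
The set is empty and remains empty for the remaining 2 symbols.

∅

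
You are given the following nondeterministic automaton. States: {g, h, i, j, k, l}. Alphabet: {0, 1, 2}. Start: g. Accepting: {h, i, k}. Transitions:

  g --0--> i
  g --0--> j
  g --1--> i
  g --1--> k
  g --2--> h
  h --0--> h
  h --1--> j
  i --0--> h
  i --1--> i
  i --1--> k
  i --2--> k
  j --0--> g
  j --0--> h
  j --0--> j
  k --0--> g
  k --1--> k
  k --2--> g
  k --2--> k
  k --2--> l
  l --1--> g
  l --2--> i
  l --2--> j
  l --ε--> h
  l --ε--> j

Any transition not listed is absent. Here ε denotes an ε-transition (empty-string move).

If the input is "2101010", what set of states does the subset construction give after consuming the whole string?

Start in {g}.
Read '2': {g} → {h}.
Read '1': {h} → {j}.
Read '0': {j} → {g, h, j}.
Read '1': {g, h, j} → {i, j, k}.
Read '0': {i, j, k} → {g, h, j}.
Read '1': {g, h, j} → {i, j, k}.
Read '0': {i, j, k} → {g, h, j}.

{g, h, j}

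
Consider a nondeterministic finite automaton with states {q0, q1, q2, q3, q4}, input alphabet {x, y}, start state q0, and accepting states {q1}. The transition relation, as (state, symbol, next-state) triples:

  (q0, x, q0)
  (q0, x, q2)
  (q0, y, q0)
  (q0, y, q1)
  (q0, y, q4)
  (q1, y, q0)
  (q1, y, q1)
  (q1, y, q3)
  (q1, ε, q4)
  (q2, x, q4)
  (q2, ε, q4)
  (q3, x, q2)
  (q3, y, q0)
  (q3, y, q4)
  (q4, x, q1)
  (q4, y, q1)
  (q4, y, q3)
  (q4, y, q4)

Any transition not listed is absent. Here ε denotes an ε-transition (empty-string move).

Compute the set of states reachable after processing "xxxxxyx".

{q0, q1, q2, q4}

Start in {q0}.
Read 'x': q0→{q0, q2}; union {q0, q2}; ε-closure = {q0, q2, q4}.
Read 'x': q0→{q0, q2}, q2→{q4}, q4→{q1}; now {q0, q1, q2, q4}.
Read 'x': q0→{q0, q2}, q1→∅, q2→{q4}, q4→{q1}; now {q0, q1, q2, q4}.
Read 'x': q0→{q0, q2}, q1→∅, q2→{q4}, q4→{q1}; now {q0, q1, q2, q4}.
Read 'x': q0→{q0, q2}, q1→∅, q2→{q4}, q4→{q1}; now {q0, q1, q2, q4}.
Read 'y': q0→{q0, q1, q4}, q1→{q0, q1, q3}, q2→∅, q4→{q1, q3, q4}; now {q0, q1, q3, q4}.
Read 'x': q0→{q0, q2}, q1→∅, q3→{q2}, q4→{q1}; union {q0, q1, q2}; ε-closure = {q0, q1, q2, q4}.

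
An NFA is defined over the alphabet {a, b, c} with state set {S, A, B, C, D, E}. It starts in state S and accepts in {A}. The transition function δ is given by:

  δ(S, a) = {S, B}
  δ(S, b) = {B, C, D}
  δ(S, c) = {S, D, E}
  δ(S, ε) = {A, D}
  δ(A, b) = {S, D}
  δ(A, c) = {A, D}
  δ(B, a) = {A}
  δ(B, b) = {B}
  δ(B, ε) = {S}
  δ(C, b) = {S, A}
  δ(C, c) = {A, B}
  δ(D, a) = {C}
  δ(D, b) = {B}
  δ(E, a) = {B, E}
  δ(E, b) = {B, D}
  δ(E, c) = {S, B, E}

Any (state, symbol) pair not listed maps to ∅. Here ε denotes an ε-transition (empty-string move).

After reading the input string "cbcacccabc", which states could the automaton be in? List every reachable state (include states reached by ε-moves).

Start: ε-closure({S}) = {S, A, D}.
Read 'c': S→{S, D, E}, A→{A, D}, D→∅; now {S, A, D, E}.
Read 'b': S→{B, C, D}, A→{S, D}, D→{B}, E→{B, D}; union {S, B, C, D}; ε-closure = {S, A, B, C, D}.
Read 'c': S→{S, D, E}, A→{A, D}, B→∅, C→{A, B}, D→∅; now {S, A, B, D, E}.
Read 'a': S→{S, B}, A→∅, B→{A}, D→{C}, E→{B, E}; union {S, A, B, C, E}; ε-closure = {S, A, B, C, D, E}.
Read 'c': S→{S, D, E}, A→{A, D}, B→∅, C→{A, B}, D→∅, E→{S, B, E}; now {S, A, B, D, E}.
Read 'c': S→{S, D, E}, A→{A, D}, B→∅, D→∅, E→{S, B, E}; now {S, A, B, D, E}.
Read 'c': S→{S, D, E}, A→{A, D}, B→∅, D→∅, E→{S, B, E}; now {S, A, B, D, E}.
Read 'a': S→{S, B}, A→∅, B→{A}, D→{C}, E→{B, E}; union {S, A, B, C, E}; ε-closure = {S, A, B, C, D, E}.
Read 'b': S→{B, C, D}, A→{S, D}, B→{B}, C→{S, A}, D→{B}, E→{B, D}; now {S, A, B, C, D}.
Read 'c': S→{S, D, E}, A→{A, D}, B→∅, C→{A, B}, D→∅; now {S, A, B, D, E}.

{S, A, B, D, E}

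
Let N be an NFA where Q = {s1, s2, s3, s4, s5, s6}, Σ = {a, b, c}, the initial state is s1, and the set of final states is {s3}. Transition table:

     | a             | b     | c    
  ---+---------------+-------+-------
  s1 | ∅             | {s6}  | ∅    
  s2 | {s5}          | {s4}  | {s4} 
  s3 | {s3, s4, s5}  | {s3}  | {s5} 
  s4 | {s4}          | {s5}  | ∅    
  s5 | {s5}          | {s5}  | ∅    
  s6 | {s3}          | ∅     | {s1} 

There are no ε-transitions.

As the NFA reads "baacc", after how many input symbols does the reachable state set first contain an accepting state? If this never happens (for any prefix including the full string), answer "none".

2

Start in {s1}.
Read 'b': s1→{s6}; now {s6}.
Read 'a': s6→{s3}; now {s3}.
None of the earlier sets intersect F, but {s3} does.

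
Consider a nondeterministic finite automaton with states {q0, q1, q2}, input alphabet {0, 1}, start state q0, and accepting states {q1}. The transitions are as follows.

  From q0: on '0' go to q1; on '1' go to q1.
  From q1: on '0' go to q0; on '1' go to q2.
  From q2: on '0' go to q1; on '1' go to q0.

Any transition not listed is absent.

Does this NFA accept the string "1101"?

Start in {q0}.
Read '1': q0→{q1}; now {q1}.
Read '1': q1→{q2}; now {q2}.
Read '0': q2→{q1}; now {q1}.
Read '1': q1→{q2}; now {q2}.
The final set {q2} contains no accepting state.

No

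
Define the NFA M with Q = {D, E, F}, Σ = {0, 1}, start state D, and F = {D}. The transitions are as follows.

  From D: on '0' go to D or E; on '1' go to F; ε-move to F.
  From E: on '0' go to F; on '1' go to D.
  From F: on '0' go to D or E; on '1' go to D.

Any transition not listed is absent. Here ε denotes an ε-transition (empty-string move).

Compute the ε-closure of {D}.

Begin with {D}.
ε-move D → F; add F.

{D, F}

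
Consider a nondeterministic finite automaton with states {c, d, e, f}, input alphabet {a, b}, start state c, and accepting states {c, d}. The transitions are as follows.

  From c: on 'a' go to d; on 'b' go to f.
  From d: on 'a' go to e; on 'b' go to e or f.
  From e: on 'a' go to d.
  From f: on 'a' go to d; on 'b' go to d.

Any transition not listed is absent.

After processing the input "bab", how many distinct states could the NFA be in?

2

Start in {c}.
Read 'b': c→{f}; now {f}.
Read 'a': f→{d}; now {d}.
Read 'b': d→{e, f}; now {e, f}.
That set has 2 states.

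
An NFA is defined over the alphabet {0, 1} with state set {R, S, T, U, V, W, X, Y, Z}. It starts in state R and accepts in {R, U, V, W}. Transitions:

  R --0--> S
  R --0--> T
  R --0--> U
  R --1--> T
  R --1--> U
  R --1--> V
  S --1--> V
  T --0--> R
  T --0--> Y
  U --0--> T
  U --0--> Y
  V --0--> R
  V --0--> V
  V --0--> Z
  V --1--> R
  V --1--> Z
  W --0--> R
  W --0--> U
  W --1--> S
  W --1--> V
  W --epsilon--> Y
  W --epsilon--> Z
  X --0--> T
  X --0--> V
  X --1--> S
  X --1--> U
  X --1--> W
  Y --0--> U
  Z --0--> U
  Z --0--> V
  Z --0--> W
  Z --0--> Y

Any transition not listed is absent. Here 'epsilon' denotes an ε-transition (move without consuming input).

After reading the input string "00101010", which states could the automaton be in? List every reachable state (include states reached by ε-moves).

{R, S, T, U, V, W, Y, Z}

Start in {R}.
Read '0': R→{S, T, U}; now {S, T, U}.
Read '0': S→∅, T→{R, Y}, U→{T, Y}; now {R, T, Y}.
Read '1': R→{T, U, V}, T→∅, Y→∅; now {T, U, V}.
Read '0': T→{R, Y}, U→{T, Y}, V→{R, V, Z}; now {R, T, V, Y, Z}.
Read '1': R→{T, U, V}, T→∅, V→{R, Z}, Y→∅, Z→∅; now {R, T, U, V, Z}.
Read '0': R→{S, T, U}, T→{R, Y}, U→{T, Y}, V→{R, V, Z}, Z→{U, V, W, Y}; now {R, S, T, U, V, W, Y, Z}.
Read '1': R→{T, U, V}, S→{V}, T→∅, U→∅, V→{R, Z}, W→{S, V}, Y→∅, Z→∅; now {R, S, T, U, V, Z}.
Read '0': R→{S, T, U}, S→∅, T→{R, Y}, U→{T, Y}, V→{R, V, Z}, Z→{U, V, W, Y}; now {R, S, T, U, V, W, Y, Z}.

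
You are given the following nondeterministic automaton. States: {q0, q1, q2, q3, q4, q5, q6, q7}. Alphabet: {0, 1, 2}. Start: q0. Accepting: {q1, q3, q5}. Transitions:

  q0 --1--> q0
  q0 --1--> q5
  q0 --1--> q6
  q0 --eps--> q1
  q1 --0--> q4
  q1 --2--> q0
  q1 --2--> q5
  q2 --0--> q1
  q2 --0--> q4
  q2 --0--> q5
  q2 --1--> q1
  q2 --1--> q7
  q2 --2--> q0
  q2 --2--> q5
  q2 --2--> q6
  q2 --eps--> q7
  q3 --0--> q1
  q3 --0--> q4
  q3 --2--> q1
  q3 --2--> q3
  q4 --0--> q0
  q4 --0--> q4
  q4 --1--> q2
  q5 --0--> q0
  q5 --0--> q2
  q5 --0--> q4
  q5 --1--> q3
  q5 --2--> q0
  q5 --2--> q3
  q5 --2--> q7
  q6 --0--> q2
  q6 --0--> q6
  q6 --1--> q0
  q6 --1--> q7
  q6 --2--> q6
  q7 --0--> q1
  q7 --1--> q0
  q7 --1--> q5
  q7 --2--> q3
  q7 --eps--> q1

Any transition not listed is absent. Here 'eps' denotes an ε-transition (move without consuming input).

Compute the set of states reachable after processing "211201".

{q0, q1, q2, q5, q6, q7}

Start: ε-closure({q0}) = {q0, q1}.
Read '2': q0→∅, q1→{q0, q5}; union {q0, q5}; ε-closure = {q0, q1, q5}.
Read '1': q0→{q0, q5, q6}, q1→∅, q5→{q3}; union {q0, q3, q5, q6}; ε-closure = {q0, q1, q3, q5, q6}.
Read '1': q0→{q0, q5, q6}, q1→∅, q3→∅, q5→{q3}, q6→{q0, q7}; union {q0, q3, q5, q6, q7}; ε-closure = {q0, q1, q3, q5, q6, q7}.
Read '2': q0→∅, q1→{q0, q5}, q3→{q1, q3}, q5→{q0, q3, q7}, q6→{q6}, q7→{q3}; now {q0, q1, q3, q5, q6, q7}.
Read '0': q0→∅, q1→{q4}, q3→{q1, q4}, q5→{q0, q2, q4}, q6→{q2, q6}, q7→{q1}; union {q0, q1, q2, q4, q6}; ε-closure = {q0, q1, q2, q4, q6, q7}.
Read '1': q0→{q0, q5, q6}, q1→∅, q2→{q1, q7}, q4→{q2}, q6→{q0, q7}, q7→{q0, q5}; now {q0, q1, q2, q5, q6, q7}.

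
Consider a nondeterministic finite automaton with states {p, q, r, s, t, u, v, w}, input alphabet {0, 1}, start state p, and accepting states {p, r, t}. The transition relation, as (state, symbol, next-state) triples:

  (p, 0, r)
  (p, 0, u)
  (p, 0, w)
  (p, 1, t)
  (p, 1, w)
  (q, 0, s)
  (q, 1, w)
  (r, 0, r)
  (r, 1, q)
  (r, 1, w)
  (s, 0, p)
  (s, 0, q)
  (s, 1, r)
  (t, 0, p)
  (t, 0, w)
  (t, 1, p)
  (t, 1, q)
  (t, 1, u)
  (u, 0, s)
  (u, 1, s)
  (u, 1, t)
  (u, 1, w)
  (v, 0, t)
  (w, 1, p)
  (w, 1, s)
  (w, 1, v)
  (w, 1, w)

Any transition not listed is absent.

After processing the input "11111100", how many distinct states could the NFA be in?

Start in {p}.
Read '1': p→{t, w}; now {t, w}.
Read '1': t→{p, q, u}, w→{p, s, v, w}; now {p, q, s, u, v, w}.
Read '1': p→{t, w}, q→{w}, s→{r}, u→{s, t, w}, v→∅, w→{p, s, v, w}; now {p, r, s, t, v, w}.
Read '1': p→{t, w}, r→{q, w}, s→{r}, t→{p, q, u}, v→∅, w→{p, s, v, w}; now {p, q, r, s, t, u, v, w}.
Read '1': p→{t, w}, q→{w}, r→{q, w}, s→{r}, t→{p, q, u}, u→{s, t, w}, v→∅, w→{p, s, v, w}; now {p, q, r, s, t, u, v, w}.
Read '1': p→{t, w}, q→{w}, r→{q, w}, s→{r}, t→{p, q, u}, u→{s, t, w}, v→∅, w→{p, s, v, w}; now {p, q, r, s, t, u, v, w}.
Read '0': p→{r, u, w}, q→{s}, r→{r}, s→{p, q}, t→{p, w}, u→{s}, v→{t}, w→∅; now {p, q, r, s, t, u, w}.
Read '0': p→{r, u, w}, q→{s}, r→{r}, s→{p, q}, t→{p, w}, u→{s}, w→∅; now {p, q, r, s, u, w}.
That set has 6 states.

6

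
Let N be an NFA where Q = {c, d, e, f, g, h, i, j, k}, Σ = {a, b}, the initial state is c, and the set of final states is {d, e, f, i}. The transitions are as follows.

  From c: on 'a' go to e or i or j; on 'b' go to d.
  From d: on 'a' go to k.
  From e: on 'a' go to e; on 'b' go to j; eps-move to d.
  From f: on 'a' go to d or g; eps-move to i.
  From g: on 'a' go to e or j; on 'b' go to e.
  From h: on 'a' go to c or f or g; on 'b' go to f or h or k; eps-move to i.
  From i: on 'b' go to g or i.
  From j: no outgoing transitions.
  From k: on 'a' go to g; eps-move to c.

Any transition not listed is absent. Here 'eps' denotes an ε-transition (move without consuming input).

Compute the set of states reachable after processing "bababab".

{d}

Start in {c}.
Read 'b': {c} → {d}.
Read 'a': {d} → {c, k}.
Read 'b': {c, k} → {d}.
Read 'a': {d} → {c, k}.
Read 'b': {c, k} → {d}.
Read 'a': {d} → {c, k}.
Read 'b': {c, k} → {d}.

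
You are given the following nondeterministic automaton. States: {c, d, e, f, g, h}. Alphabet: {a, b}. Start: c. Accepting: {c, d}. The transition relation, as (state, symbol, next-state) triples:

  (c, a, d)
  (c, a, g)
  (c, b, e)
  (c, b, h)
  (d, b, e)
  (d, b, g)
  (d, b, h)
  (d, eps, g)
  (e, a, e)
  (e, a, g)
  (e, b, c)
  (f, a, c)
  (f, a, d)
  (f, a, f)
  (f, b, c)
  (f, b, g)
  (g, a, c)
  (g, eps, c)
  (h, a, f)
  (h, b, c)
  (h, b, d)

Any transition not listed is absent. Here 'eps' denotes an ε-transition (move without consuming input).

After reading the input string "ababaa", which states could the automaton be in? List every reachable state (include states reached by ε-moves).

{c, d, e, f, g}

Start in {c}.
Read 'a': {c} → {c, d, g}.
Read 'b': {c, d, g} → {c, e, g, h}.
Read 'a': {c, e, g, h} → {c, d, e, f, g}.
Read 'b': {c, d, e, f, g} → {c, e, g, h}.
Read 'a': {c, e, g, h} → {c, d, e, f, g}.
Read 'a': {c, d, e, f, g} → {c, d, e, f, g}.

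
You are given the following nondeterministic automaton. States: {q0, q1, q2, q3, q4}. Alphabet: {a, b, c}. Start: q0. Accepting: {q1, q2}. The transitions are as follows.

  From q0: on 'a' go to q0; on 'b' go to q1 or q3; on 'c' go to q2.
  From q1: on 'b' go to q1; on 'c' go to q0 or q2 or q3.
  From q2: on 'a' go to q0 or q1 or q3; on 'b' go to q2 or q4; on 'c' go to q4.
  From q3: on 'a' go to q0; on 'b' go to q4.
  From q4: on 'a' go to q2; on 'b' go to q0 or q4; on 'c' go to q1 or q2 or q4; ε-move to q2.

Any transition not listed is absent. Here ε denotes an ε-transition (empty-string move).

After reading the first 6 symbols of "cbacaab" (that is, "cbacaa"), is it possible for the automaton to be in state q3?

Start in {q0}.
Read 'c': q0→{q2}; now {q2}.
Read 'b': q2→{q2, q4}; now {q2, q4}.
Read 'a': q2→{q0, q1, q3}, q4→{q2}; now {q0, q1, q2, q3}.
Read 'c': q0→{q2}, q1→{q0, q2, q3}, q2→{q4}, q3→∅; now {q0, q2, q3, q4}.
Read 'a': q0→{q0}, q2→{q0, q1, q3}, q3→{q0}, q4→{q2}; now {q0, q1, q2, q3}.
Read 'a': q0→{q0}, q1→∅, q2→{q0, q1, q3}, q3→{q0}; now {q0, q1, q3}.
State q3 is in {q0, q1, q3}.

Yes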